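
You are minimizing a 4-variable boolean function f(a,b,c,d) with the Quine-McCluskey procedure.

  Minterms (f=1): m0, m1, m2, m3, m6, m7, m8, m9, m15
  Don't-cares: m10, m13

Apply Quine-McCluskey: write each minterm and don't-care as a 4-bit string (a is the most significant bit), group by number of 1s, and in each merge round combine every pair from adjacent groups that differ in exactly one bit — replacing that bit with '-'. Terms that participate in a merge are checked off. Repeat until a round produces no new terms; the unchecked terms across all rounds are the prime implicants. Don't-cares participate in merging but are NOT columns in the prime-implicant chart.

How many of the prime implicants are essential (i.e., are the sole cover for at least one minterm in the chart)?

Round 0: 0000✓ 0001✓ 0010✓ 0011✓ 0110✓ 0111✓ 1000✓ 1001✓ 1010✓ 1101✓ 1111✓
Round 1: -000✓ -001✓ -010✓ -111 0-10✓ 0-11✓ 00-0✓ 00-1✓ 000-✓ 001-✓ 011-✓ 1-01 10-0✓ 100-✓ 11-1
Round 2: -0-0 -00- 0-1- 00--
PIs = {-0-0, -00-, -111, 0-1-, 00--, 1-01, 11-1}
Coverage chart:
  m0: -0-0,-00-,00--
  m1: -00-,00--
  m2: -0-0,0-1-,00--
  m3: 0-1-,00--
  m6: 0-1- ←essential
  m7: -111,0-1-
  m8: -0-0,-00-
  m9: -00-,1-01
  m15: -111,11-1
Essential: 0-1-

1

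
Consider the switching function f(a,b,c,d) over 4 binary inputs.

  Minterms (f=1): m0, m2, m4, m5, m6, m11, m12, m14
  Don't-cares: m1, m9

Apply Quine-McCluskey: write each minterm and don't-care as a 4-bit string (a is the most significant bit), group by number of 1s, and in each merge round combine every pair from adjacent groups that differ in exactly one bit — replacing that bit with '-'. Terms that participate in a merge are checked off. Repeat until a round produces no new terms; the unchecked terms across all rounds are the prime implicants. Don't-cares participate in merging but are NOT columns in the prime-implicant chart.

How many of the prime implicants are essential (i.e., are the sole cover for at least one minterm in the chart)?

4

Round 0: 0000✓ 0001✓ 0010✓ 0100✓ 0101✓ 0110✓ 1001✓ 1011✓ 1100✓ 1110✓
Round 1: -001 -100✓ -110✓ 0-00✓ 0-01✓ 0-10✓ 00-0✓ 000-✓ 01-0✓ 010-✓ 10-1 11-0✓
Round 2: -1-0 0--0 0-0-
PIs = {-001, -1-0, 0--0, 0-0-, 10-1}
Coverage chart:
  m0: 0--0,0-0-
  m2: 0--0 ←essential
  m4: -1-0,0--0,0-0-
  m5: 0-0- ←essential
  m6: -1-0,0--0
  m11: 10-1 ←essential
  m12: -1-0 ←essential
  m14: -1-0 ←essential
Essential: -1-0, 0--0, 0-0-, 10-1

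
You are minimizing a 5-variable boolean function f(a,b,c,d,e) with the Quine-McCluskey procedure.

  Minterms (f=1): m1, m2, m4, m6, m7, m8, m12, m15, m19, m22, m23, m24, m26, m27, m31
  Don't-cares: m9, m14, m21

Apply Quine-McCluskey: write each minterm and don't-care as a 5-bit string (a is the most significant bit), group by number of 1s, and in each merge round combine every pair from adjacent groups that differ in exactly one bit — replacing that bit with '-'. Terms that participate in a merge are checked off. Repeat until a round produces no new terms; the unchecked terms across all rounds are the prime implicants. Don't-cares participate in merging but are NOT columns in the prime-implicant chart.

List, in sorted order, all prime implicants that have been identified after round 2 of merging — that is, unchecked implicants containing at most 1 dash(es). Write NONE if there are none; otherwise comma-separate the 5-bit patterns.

Round 0: 00001✓ 00010✓ 00100✓ 00110✓ 00111✓ 01000✓ 01001✓ 01100✓ 01110✓ 01111✓ 10011✓ 10101✓ 10110✓ 10111✓ 11000✓ 11010✓ 11011✓ 11111✓
Round 1: -0110✓ -0111✓ -1000 -1111✓ 0-001 0-100✓ 0-110✓ 0-111✓ 00-10 001-0✓ 0011-✓ 01-00 0100- 011-0✓ 0111-✓ 1-011✓ 1-111✓ 10-11✓ 101-1 1011-✓ 11-11✓ 110-0 1101-
Round 2: --111 -011- 0-1-0 0-11- 1--11
PIs = {--111, -011-, -1000, 0-001, 0-1-0, 0-11-, 00-10, 01-00, 0100-, 1--11, 101-1, 110-0, 1101-}

-1000, 0-001, 00-10, 01-00, 0100-, 101-1, 110-0, 1101-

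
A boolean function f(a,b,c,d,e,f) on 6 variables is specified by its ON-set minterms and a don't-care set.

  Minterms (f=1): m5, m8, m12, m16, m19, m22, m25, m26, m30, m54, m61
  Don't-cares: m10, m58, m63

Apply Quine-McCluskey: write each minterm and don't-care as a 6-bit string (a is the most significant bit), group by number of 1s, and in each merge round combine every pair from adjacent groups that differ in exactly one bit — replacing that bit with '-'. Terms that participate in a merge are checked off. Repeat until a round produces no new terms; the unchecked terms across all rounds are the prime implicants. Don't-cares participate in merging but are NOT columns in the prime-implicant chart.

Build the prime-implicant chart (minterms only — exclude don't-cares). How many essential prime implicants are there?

[col 0] 000101, 001000*, 001010*, 001100*, 010000, 010011, 010110*, 011001, 011010*, 011110*, 110110*, 111010*, 111101*, 111111*
[col 1] -10110, -11010, 0-1010, 001-00, 0010-0, 01-110, 011-10, 1111-1
Prime implicants: -10110, -11010, 0-1010, 000101, 001-00, 0010-0, 01-110, 010000, 010011, 011-10, 011001, 1111-1
PI chart (minterm → PIs covering it):
  5 | 000101  (sole → essential)
  8 | 001-00,0010-0
  12 | 001-00  (sole → essential)
  16 | 010000  (sole → essential)
  19 | 010011  (sole → essential)
  22 | -10110,01-110
  25 | 011001  (sole → essential)
  26 | -11010,0-1010,011-10
  30 | 01-110,011-10
  54 | -10110  (sole → essential)
  61 | 1111-1  (sole → essential)
Essential prime implicants: -10110, 000101, 001-00, 010000, 010011, 011001, 1111-1

7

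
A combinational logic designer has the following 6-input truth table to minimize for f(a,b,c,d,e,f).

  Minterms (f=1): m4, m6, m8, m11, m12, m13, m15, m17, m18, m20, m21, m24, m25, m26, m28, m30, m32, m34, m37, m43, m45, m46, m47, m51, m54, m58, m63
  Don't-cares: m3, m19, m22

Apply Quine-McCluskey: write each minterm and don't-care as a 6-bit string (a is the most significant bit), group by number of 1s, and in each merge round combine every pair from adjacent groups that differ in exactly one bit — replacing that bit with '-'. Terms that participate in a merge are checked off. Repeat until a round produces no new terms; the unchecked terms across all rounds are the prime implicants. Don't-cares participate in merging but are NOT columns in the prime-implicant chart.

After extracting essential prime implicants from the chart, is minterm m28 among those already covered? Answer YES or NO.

YES

size-2^0 implicants → 000011(✓)  000100(✓)  000110(✓)  001000(✓)  001011(✓)  001100(✓)  001101(✓)  001111(✓)  010001(✓)  010010(✓)  010011(✓)  010100(✓)  010101(✓)  010110(✓)  011000(✓)  011001(✓)  011010(✓)  011100(✓)  011110(✓)  100000(✓)  100010(✓)  100101(✓)  101011(✓)  101101(✓)  101110(✓)  101111(✓)  110011(✓)  110110(✓)  111010(✓)  111111(✓)
size-2^1 implicants → -01011(✓)  -01101(✓)  -01111(✓)  -10011  -10110  -11010  0-0011  0-0100(✓)  0-0110(✓)  0-1000(✓)  0-1100(✓)  00-011  00-100(✓)  0001-0(✓)  001-00(✓)  001-11(✓)  0011-1(✓)  00110-  01-001  01-010(✓)  01-100(✓)  01-110(✓)  010-01  010-10(✓)  0100-1  01001-  0101-0(✓)  01010-  011-00(✓)  011-10(✓)  0110-0(✓)  01100-  0111-0(✓)  1-1111  10-101  1000-0  101-11(✓)  1011-1(✓)  10111-
size-2^2 implicants → -01-11  -011-1  0--100  0-01-0  0-1-00  01--10  01-1-0  011--0
Unchecked terms (primes): -01-11, -011-1, -10011, -10110, -11010, 0--100, 0-0011, 0-01-0, 0-1-00, 00-011, 00110-, 01--10, 01-001, 01-1-0, 010-01, 0100-1, 01001-, 01010-, 011--0, 01100-, 1-1111, 10-101, 1000-0, 10111-
Minterm coverage:
  m4 ⊆ 0--100,0-01-0
  m6 ⊆ 0-01-0 [E]
  m8 ⊆ 0-1-00 [E]
  m11 ⊆ -01-11,00-011
  m12 ⊆ 0--100,0-1-00,00110-
  m13 ⊆ -011-1,00110-
  m15 ⊆ -01-11,-011-1
  m17 ⊆ 01-001,010-01,0100-1
  m18 ⊆ 01--10,01001-
  m20 ⊆ 0--100,0-01-0,01-1-0,01010-
  m21 ⊆ 010-01,01010-
  m24 ⊆ 0-1-00,011--0,01100-
  m25 ⊆ 01-001,01100-
  m26 ⊆ -11010,01--10,011--0
  m28 ⊆ 0--100,0-1-00,01-1-0,011--0
  m30 ⊆ 01--10,01-1-0,011--0
  m32 ⊆ 1000-0 [E]
  m34 ⊆ 1000-0 [E]
  m37 ⊆ 10-101 [E]
  m43 ⊆ -01-11 [E]
  m45 ⊆ -011-1,10-101
  m46 ⊆ 10111- [E]
  m47 ⊆ -01-11,-011-1,1-1111,10111-
  m51 ⊆ -10011 [E]
  m54 ⊆ -10110 [E]
  m58 ⊆ -11010 [E]
  m63 ⊆ 1-1111 [E]
E = {-01-11, -10011, -10110, -11010, 0-01-0, 0-1-00, 1-1111, 10-101, 1000-0, 10111-}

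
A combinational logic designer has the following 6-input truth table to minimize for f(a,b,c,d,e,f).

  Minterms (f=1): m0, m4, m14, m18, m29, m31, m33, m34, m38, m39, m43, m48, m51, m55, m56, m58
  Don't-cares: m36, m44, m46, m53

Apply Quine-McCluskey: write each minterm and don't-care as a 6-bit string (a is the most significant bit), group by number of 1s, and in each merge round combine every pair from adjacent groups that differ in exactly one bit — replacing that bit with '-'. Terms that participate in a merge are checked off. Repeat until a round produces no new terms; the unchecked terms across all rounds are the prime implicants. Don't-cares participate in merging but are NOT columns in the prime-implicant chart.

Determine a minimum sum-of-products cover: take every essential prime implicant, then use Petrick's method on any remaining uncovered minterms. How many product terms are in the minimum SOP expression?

11

Round 0: 000000✓ 000100✓ 001110✓ 010010 011101✓ 011111✓ 100001 100010✓ 100100✓ 100110✓ 100111✓ 101011 101100✓ 101110✓ 110000✓ 110011✓ 110101✓ 110111✓ 111000✓ 111010✓
Round 1: -00100 -01110 000-00 0111-1 1-0111 10-100✓ 10-110✓ 100-10 1001-0✓ 10011- 1011-0✓ 11-000 110-11 1101-1 1110-0
Round 2: 10-1-0
PIs = {-00100, -01110, 000-00, 010010, 0111-1, 1-0111, 10-1-0, 100-10, 100001, 10011-, 101011, 11-000, 110-11, 1101-1, 1110-0}
Coverage chart:
  m0: 000-00 ←essential
  m4: -00100,000-00
  m14: -01110 ←essential
  m18: 010010 ←essential
  m29: 0111-1 ←essential
  m31: 0111-1 ←essential
  m33: 100001 ←essential
  m34: 100-10 ←essential
  m38: 10-1-0,100-10,10011-
  m39: 1-0111,10011-
  m43: 101011 ←essential
  m48: 11-000 ←essential
  m51: 110-11 ←essential
  m55: 1-0111,110-11,1101-1
  m56: 11-000,1110-0
  m58: 1110-0 ←essential
Essential: -01110, 000-00, 010010, 0111-1, 100-10, 100001, 101011, 11-000, 110-11, 1110-0
Petrick residual → 1-0111
Min cover (11 terms): b'cdef' + a'b'c'e'f' + a'bc'd'ef' + a'bcdf + ac'def + ab'c'ef' + ab'c'd'e'f + ab'cd'ef + abd'e'f' + abc'ef + abcd'f'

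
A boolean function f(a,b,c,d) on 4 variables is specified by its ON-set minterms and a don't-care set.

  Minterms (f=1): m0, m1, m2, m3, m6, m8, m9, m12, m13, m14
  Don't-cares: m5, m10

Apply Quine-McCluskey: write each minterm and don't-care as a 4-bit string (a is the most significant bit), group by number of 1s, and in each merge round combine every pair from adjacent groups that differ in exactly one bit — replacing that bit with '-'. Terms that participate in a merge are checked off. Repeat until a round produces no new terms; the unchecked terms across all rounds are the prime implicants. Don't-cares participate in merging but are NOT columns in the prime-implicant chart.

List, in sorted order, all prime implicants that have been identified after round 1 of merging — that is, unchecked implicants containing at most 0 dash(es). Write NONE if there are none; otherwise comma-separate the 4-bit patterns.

NONE

size-2^0 implicants → 0000(✓)  0001(✓)  0010(✓)  0011(✓)  0101(✓)  0110(✓)  1000(✓)  1001(✓)  1010(✓)  1100(✓)  1101(✓)  1110(✓)
size-2^1 implicants → -000(✓)  -001(✓)  -010(✓)  -101(✓)  -110(✓)  0-01(✓)  0-10(✓)  00-0(✓)  00-1(✓)  000-(✓)  001-(✓)  1-00(✓)  1-01(✓)  1-10(✓)  10-0(✓)  100-(✓)  11-0(✓)  110-(✓)
size-2^2 implicants → --01  --10  -0-0  -00-  00--  1--0  1-0-
Unchecked terms (primes): --01, --10, -0-0, -00-, 00--, 1--0, 1-0-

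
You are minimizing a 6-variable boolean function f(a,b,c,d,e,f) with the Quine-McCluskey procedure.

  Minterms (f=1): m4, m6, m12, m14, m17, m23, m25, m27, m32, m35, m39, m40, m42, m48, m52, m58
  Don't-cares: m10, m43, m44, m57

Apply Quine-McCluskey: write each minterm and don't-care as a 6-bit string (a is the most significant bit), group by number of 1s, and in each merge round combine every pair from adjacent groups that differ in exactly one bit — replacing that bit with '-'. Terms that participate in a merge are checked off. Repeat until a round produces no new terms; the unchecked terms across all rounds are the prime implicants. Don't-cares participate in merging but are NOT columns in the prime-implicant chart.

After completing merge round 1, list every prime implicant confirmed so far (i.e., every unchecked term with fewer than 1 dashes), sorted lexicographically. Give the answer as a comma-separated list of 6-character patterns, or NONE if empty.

010111

[col 0] 000100*, 000110*, 001010*, 001100*, 001110*, 010001*, 010111, 011001*, 011011*, 100000*, 100011*, 100111*, 101000*, 101010*, 101011*, 101100*, 110000*, 110100*, 111001*, 111010*
[col 1] -01010, -01100, -11001, 00-100*, 00-110*, 0001-0*, 001-10, 0011-0*, 01-001, 0110-1, 1-0000, 1-1010, 10-000, 10-011, 100-11, 101-00, 1010-0, 10101-, 110-00
[col 2] 00-1-0
Prime implicants: -01010, -01100, -11001, 00-1-0, 001-10, 01-001, 010111, 0110-1, 1-0000, 1-1010, 10-000, 10-011, 100-11, 101-00, 1010-0, 10101-, 110-00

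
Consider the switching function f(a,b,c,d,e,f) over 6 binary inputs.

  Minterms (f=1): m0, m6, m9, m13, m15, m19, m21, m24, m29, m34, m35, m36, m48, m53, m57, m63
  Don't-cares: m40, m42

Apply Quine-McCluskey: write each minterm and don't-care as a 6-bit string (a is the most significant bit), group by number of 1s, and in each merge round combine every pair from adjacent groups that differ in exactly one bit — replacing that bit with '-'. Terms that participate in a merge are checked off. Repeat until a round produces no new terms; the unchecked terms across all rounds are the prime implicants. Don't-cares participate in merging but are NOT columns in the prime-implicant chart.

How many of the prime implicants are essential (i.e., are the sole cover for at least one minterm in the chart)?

12

Round 0: 000000 000110 001001✓ 001101✓ 001111✓ 010011 010101✓ 011000 011101✓ 100010✓ 100011✓ 100100 101000✓ 101010✓ 110000 110101✓ 111001 111111
Round 1: -10101 0-1101 001-01 0011-1 01-101 10-010 10001- 1010-0
PIs = {-10101, 0-1101, 000000, 000110, 001-01, 0011-1, 01-101, 010011, 011000, 10-010, 10001-, 100100, 1010-0, 110000, 111001, 111111}
Coverage chart:
  m0: 000000 ←essential
  m6: 000110 ←essential
  m9: 001-01 ←essential
  m13: 0-1101,001-01,0011-1
  m15: 0011-1 ←essential
  m19: 010011 ←essential
  m21: -10101,01-101
  m24: 011000 ←essential
  m29: 0-1101,01-101
  m34: 10-010,10001-
  m35: 10001- ←essential
  m36: 100100 ←essential
  m48: 110000 ←essential
  m53: -10101 ←essential
  m57: 111001 ←essential
  m63: 111111 ←essential
Essential: -10101, 000000, 000110, 001-01, 0011-1, 010011, 011000, 10001-, 100100, 110000, 111001, 111111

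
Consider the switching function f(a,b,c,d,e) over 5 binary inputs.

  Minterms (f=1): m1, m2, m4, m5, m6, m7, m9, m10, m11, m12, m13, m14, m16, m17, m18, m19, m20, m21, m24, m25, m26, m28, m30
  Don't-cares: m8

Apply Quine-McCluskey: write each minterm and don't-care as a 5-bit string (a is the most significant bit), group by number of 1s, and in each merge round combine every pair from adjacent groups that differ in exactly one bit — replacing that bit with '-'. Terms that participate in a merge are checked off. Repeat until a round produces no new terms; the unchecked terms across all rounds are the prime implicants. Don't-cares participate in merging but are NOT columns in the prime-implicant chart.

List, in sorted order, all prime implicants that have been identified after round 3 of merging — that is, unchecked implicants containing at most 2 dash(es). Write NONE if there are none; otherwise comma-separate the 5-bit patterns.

--001, --010, --100, -0-01, -010-, -100-, 0--01, 0--10, 0-1-0, 0-10-, 001--, 01-0-, 010--, 1--00, 1-0-0, 1-00-, 10-0-, 100--

Round 0: 00001✓ 00010✓ 00100✓ 00101✓ 00110✓ 00111✓ 01000✓ 01001✓ 01010✓ 01011✓ 01100✓ 01101✓ 01110✓ 10000✓ 10001✓ 10010✓ 10011✓ 10100✓ 10101✓ 11000✓ 11001✓ 11010✓ 11100✓ 11110✓
Round 1: -0001✓ -0010✓ -0100✓ -0101✓ -1000✓ -1001✓ -1010✓ -1100✓ -1110✓ 0-001✓ 0-010✓ 0-100✓ 0-101✓ 0-110✓ 00-01✓ 00-10✓ 001-0✓ 001-1✓ 0010-✓ 0011-✓ 01-00✓ 01-01✓ 01-10✓ 010-0✓ 010-1✓ 0100-✓ 0101-✓ 011-0✓ 0110-✓ 1-000✓ 1-001✓ 1-010✓ 1-100✓ 10-00✓ 10-01✓ 100-0✓ 100-1✓ 1000-✓ 1001-✓ 1010-✓ 11-00✓ 11-10✓ 110-0✓ 1100-✓ 111-0✓
Round 2: --001 --010 --100 -0-01 -010- -1-00✓ -1-10✓ -10-0✓ -100- -11-0✓ 0--01 0--10 0-1-0 0-10- 001-- 01--0✓ 01-0- 010-- 1--00 1-0-0 1-00- 10-0- 100-- 11--0✓
Round 3: -1--0
PIs = {--001, --010, --100, -0-01, -010-, -1--0, -100-, 0--01, 0--10, 0-1-0, 0-10-, 001--, 01-0-, 010--, 1--00, 1-0-0, 1-00-, 10-0-, 100--}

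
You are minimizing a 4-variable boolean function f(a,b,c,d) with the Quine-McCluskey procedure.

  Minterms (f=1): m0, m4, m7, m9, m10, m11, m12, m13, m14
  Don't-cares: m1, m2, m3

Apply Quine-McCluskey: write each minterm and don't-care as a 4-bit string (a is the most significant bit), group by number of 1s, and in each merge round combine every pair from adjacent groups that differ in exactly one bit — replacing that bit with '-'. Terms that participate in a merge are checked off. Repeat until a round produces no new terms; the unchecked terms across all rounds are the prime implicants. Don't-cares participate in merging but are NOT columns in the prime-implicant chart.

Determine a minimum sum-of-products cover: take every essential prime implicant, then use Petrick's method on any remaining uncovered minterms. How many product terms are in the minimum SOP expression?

5

[col 0] 0000*, 0001*, 0010*, 0011*, 0100*, 0111*, 1001*, 1010*, 1011*, 1100*, 1101*, 1110*
[col 1] -001*, -010*, -011*, -100, 0-00, 0-11, 00-0*, 00-1*, 000-*, 001-*, 1-01, 1-10, 10-1*, 101-*, 11-0, 110-
[col 2] -0-1, -01-, 00--
Prime implicants: -0-1, -01-, -100, 0-00, 0-11, 00--, 1-01, 1-10, 11-0, 110-
PI chart (minterm → PIs covering it):
  0 | 0-00,00--
  4 | -100,0-00
  7 | 0-11  (sole → essential)
  9 | -0-1,1-01
  10 | -01-,1-10
  11 | -0-1,-01-
  12 | -100,11-0,110-
  13 | 1-01,110-
  14 | 1-10,11-0
Essential prime implicants: 0-11
Petrick residual → -0-1, 0-00, 1-10, 110-
Minimum SOP uses 5 PIs: b'd + a'c'd' + a'cd + acd' + abc'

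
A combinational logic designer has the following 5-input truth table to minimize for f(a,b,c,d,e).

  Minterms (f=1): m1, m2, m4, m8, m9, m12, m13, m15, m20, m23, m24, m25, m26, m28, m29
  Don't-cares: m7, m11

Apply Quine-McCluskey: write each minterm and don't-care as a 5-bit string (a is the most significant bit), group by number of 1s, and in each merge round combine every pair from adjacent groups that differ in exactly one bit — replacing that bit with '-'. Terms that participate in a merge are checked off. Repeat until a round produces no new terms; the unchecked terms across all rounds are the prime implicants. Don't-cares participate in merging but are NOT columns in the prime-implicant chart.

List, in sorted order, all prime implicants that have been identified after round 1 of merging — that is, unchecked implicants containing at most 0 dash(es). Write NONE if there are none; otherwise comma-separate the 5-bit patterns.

00010

size-2^0 implicants → 00001(✓)  00010  00100(✓)  00111(✓)  01000(✓)  01001(✓)  01011(✓)  01100(✓)  01101(✓)  01111(✓)  10100(✓)  10111(✓)  11000(✓)  11001(✓)  11010(✓)  11100(✓)  11101(✓)
size-2^1 implicants → -0100(✓)  -0111  -1000(✓)  -1001(✓)  -1100(✓)  -1101(✓)  0-001  0-100(✓)  0-111  01-00(✓)  01-01(✓)  01-11(✓)  010-1(✓)  0100-(✓)  011-1(✓)  0110-(✓)  1-100(✓)  11-00(✓)  11-01(✓)  110-0  1100-(✓)  1110-(✓)
size-2^2 implicants → --100  -1-00(✓)  -1-01(✓)  -100-(✓)  -110-(✓)  01--1  01-0-(✓)  11-0-(✓)
size-2^3 implicants → -1-0-
Unchecked terms (primes): --100, -0111, -1-0-, 0-001, 0-111, 00010, 01--1, 110-0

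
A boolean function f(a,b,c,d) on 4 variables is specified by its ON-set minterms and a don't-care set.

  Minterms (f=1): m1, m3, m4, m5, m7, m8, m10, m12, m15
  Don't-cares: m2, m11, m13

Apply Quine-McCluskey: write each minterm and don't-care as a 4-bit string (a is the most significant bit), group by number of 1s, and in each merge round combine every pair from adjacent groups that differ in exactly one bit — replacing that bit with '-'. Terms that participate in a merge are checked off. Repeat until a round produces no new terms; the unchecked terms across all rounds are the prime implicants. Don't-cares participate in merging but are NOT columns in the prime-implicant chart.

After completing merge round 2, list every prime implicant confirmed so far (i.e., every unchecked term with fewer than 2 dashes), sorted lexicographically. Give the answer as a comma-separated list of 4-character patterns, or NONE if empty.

1-00, 10-0

size-2^0 implicants → 0001(✓)  0010(✓)  0011(✓)  0100(✓)  0101(✓)  0111(✓)  1000(✓)  1010(✓)  1011(✓)  1100(✓)  1101(✓)  1111(✓)
size-2^1 implicants → -010(✓)  -011(✓)  -100(✓)  -101(✓)  -111(✓)  0-01(✓)  0-11(✓)  00-1(✓)  001-(✓)  01-1(✓)  010-(✓)  1-00  1-11(✓)  10-0  101-(✓)  11-1(✓)  110-(✓)
size-2^2 implicants → --11  -01-  -1-1  -10-  0--1
Unchecked terms (primes): --11, -01-, -1-1, -10-, 0--1, 1-00, 10-0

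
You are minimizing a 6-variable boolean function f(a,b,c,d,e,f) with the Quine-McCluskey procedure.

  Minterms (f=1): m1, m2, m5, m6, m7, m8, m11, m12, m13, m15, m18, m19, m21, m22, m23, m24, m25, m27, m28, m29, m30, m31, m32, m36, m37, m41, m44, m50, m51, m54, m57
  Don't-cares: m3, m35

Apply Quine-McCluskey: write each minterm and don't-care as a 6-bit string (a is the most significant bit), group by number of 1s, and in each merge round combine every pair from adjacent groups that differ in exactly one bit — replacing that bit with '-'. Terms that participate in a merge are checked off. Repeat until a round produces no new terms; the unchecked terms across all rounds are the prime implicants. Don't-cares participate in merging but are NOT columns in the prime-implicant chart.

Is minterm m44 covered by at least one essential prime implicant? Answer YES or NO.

size-2^0 implicants → 000001(✓)  000010(✓)  000011(✓)  000101(✓)  000110(✓)  000111(✓)  001000(✓)  001011(✓)  001100(✓)  001101(✓)  001111(✓)  010010(✓)  010011(✓)  010101(✓)  010110(✓)  010111(✓)  011000(✓)  011001(✓)  011011(✓)  011100(✓)  011101(✓)  011110(✓)  011111(✓)  100000(✓)  100011(✓)  100100(✓)  100101(✓)  101001(✓)  101100(✓)  110010(✓)  110011(✓)  110110(✓)  111001(✓)
size-2^1 implicants → -00011(✓)  -00101  -01100  -10010(✓)  -10011(✓)  -10110(✓)  -11001  0-0010(✓)  0-0011(✓)  0-0101(✓)  0-0110(✓)  0-0111(✓)  0-1000(✓)  0-1011(✓)  0-1100(✓)  0-1101(✓)  0-1111(✓)  00-011(✓)  00-101(✓)  00-111(✓)  000-01(✓)  000-10(✓)  000-11(✓)  0000-1(✓)  00001-(✓)  0001-1(✓)  00011-(✓)  001-00(✓)  001-11(✓)  0011-1(✓)  00110-(✓)  01-011(✓)  01-101(✓)  01-110(✓)  01-111(✓)  010-10(✓)  010-11(✓)  01001-(✓)  0101-1(✓)  01011-(✓)  011-00(✓)  011-01(✓)  011-11(✓)  0110-1(✓)  01100-(✓)  0111-0(✓)  0111-1(✓)  01110-(✓)  01111-(✓)  1-0011(✓)  1-1001  10-100  100-00  10010-  110-10(✓)  11001-(✓)
size-2^2 implicants → --0011  -10-10  -1001-  0--011(✓)  0--101(✓)  0--111(✓)  0-0-10(✓)  0-0-11(✓)  0-001-(✓)  0-01-1(✓)  0-011-(✓)  0-1-00  0-1-11(✓)  0-11-1(✓)  0-110-  00--11(✓)  00-1-1(✓)  000--1  000-1-(✓)  01--11(✓)  01-1-1(✓)  01-11-  010-1-(✓)  011--1  011-0-  0111--
size-2^3 implicants → 0---11  0--1-1  0-0-1-
Unchecked terms (primes): --0011, -00101, -01100, -10-10, -1001-, -11001, 0---11, 0--1-1, 0-0-1-, 0-1-00, 0-110-, 000--1, 01-11-, 011--1, 011-0-, 0111--, 1-1001, 10-100, 100-00, 10010-
Minterm coverage:
  m1 ⊆ 000--1 [E]
  m2 ⊆ 0-0-1- [E]
  m5 ⊆ -00101,0--1-1,000--1
  m6 ⊆ 0-0-1- [E]
  m7 ⊆ 0---11,0--1-1,0-0-1-,000--1
  m8 ⊆ 0-1-00 [E]
  m11 ⊆ 0---11 [E]
  m12 ⊆ -01100,0-1-00,0-110-
  m13 ⊆ 0--1-1,0-110-
  m15 ⊆ 0---11,0--1-1
  m18 ⊆ -10-10,-1001-,0-0-1-
  m19 ⊆ --0011,-1001-,0---11,0-0-1-
  m21 ⊆ 0--1-1 [E]
  m22 ⊆ -10-10,0-0-1-,01-11-
  m23 ⊆ 0---11,0--1-1,0-0-1-,01-11-
  m24 ⊆ 0-1-00,011-0-
  m25 ⊆ -11001,011--1,011-0-
  m27 ⊆ 0---11,011--1
  m28 ⊆ 0-1-00,0-110-,011-0-,0111--
  m29 ⊆ 0--1-1,0-110-,011--1,011-0-,0111--
  m30 ⊆ 01-11-,0111--
  m31 ⊆ 0---11,0--1-1,01-11-,011--1,0111--
  m32 ⊆ 100-00 [E]
  m36 ⊆ 10-100,100-00,10010-
  m37 ⊆ -00101,10010-
  m41 ⊆ 1-1001 [E]
  m44 ⊆ -01100,10-100
  m50 ⊆ -10-10,-1001-
  m51 ⊆ --0011,-1001-
  m54 ⊆ -10-10 [E]
  m57 ⊆ -11001,1-1001
E = {-10-10, 0---11, 0--1-1, 0-0-1-, 0-1-00, 000--1, 1-1001, 100-00}

NO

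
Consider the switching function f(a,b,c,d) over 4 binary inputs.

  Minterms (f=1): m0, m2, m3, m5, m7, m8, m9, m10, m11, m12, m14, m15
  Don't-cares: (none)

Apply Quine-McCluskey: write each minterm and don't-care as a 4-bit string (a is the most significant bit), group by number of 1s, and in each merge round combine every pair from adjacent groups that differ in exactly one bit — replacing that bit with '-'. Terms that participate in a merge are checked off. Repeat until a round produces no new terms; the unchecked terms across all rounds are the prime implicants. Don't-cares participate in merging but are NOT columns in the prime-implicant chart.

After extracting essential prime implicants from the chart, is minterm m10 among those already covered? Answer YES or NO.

YES

Round 0: 0000✓ 0010✓ 0011✓ 0101✓ 0111✓ 1000✓ 1001✓ 1010✓ 1011✓ 1100✓ 1110✓ 1111✓
Round 1: -000✓ -010✓ -011✓ -111✓ 0-11✓ 00-0✓ 001-✓ 01-1 1-00✓ 1-10✓ 1-11✓ 10-0✓ 10-1✓ 100-✓ 101-✓ 11-0✓ 111-✓
Round 2: --11 -0-0 -01- 1--0 1-1- 10--
PIs = {--11, -0-0, -01-, 01-1, 1--0, 1-1-, 10--}
Coverage chart:
  m0: -0-0 ←essential
  m2: -0-0,-01-
  m3: --11,-01-
  m5: 01-1 ←essential
  m7: --11,01-1
  m8: -0-0,1--0,10--
  m9: 10-- ←essential
  m10: -0-0,-01-,1--0,1-1-,10--
  m11: --11,-01-,1-1-,10--
  m12: 1--0 ←essential
  m14: 1--0,1-1-
  m15: --11,1-1-
Essential: -0-0, 01-1, 1--0, 10--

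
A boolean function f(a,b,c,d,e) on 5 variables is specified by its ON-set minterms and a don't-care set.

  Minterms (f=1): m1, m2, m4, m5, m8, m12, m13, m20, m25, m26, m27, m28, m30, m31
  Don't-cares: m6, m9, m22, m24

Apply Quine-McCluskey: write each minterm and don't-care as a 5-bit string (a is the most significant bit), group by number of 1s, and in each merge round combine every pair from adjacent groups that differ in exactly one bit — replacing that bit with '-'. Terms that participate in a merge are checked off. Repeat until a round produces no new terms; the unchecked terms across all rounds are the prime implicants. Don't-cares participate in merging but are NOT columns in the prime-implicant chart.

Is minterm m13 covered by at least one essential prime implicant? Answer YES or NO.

size-2^0 implicants → 00001(✓)  00010(✓)  00100(✓)  00101(✓)  00110(✓)  01000(✓)  01001(✓)  01100(✓)  01101(✓)  10100(✓)  10110(✓)  11000(✓)  11001(✓)  11010(✓)  11011(✓)  11100(✓)  11110(✓)  11111(✓)
size-2^1 implicants → -0100(✓)  -0110(✓)  -1000(✓)  -1001(✓)  -1100(✓)  0-001(✓)  0-100(✓)  0-101(✓)  00-01(✓)  00-10  001-0(✓)  0010-(✓)  01-00(✓)  01-01(✓)  0100-(✓)  0110-(✓)  1-100(✓)  1-110(✓)  101-0(✓)  11-00(✓)  11-10(✓)  11-11(✓)  110-0(✓)  110-1(✓)  1100-(✓)  1101-(✓)  111-0(✓)  1111-(✓)
size-2^2 implicants → --100  -01-0  -1-00  -100-  0--01  0-10-  01-0-  1-1-0  11--0  11-1-  110--
Unchecked terms (primes): --100, -01-0, -1-00, -100-, 0--01, 0-10-, 00-10, 01-0-, 1-1-0, 11--0, 11-1-, 110--
Minterm coverage:
  m1 ⊆ 0--01 [E]
  m2 ⊆ 00-10 [E]
  m4 ⊆ --100,-01-0,0-10-
  m5 ⊆ 0--01,0-10-
  m8 ⊆ -1-00,-100-,01-0-
  m12 ⊆ --100,-1-00,0-10-,01-0-
  m13 ⊆ 0--01,0-10-,01-0-
  m20 ⊆ --100,-01-0,1-1-0
  m25 ⊆ -100-,110--
  m26 ⊆ 11--0,11-1-,110--
  m27 ⊆ 11-1-,110--
  m28 ⊆ --100,-1-00,1-1-0,11--0
  m30 ⊆ 1-1-0,11--0,11-1-
  m31 ⊆ 11-1- [E]
E = {0--01, 00-10, 11-1-}

YES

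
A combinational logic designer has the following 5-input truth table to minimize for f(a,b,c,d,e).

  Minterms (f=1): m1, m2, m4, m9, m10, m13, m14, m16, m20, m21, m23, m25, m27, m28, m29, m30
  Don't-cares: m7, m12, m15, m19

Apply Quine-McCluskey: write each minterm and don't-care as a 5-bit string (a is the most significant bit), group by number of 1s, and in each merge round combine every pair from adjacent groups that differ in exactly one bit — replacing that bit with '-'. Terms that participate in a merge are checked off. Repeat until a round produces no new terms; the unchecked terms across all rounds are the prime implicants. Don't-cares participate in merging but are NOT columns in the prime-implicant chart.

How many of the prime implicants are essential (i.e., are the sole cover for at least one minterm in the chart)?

5

Round 0: 00001✓ 00010✓ 00100✓ 00111✓ 01001✓ 01010✓ 01100✓ 01101✓ 01110✓ 01111✓ 10000✓ 10011✓ 10100✓ 10101✓ 10111✓ 11001✓ 11011✓ 11100✓ 11101✓ 11110✓
Round 1: -0100✓ -0111 -1001✓ -1100✓ -1101✓ -1110✓ 0-001 0-010 0-100✓ 0-111 01-01✓ 01-10 011-0✓ 011-1✓ 0110-✓ 0111-✓ 1-011 1-100✓ 1-101✓ 10-00 10-11 101-1 1010-✓ 11-01✓ 110-1 111-0✓ 1110-✓
Round 2: --100 -1-01 -11-0 -110- 011-- 1-10-
PIs = {--100, -0111, -1-01, -11-0, -110-, 0-001, 0-010, 0-111, 01-10, 011--, 1-011, 1-10-, 10-00, 10-11, 101-1, 110-1}
Coverage chart:
  m1: 0-001 ←essential
  m2: 0-010 ←essential
  m4: --100 ←essential
  m9: -1-01,0-001
  m10: 0-010,01-10
  m13: -1-01,-110-,011--
  m14: -11-0,01-10,011--
  m16: 10-00 ←essential
  m20: --100,1-10-,10-00
  m21: 1-10-,101-1
  m23: -0111,10-11,101-1
  m25: -1-01,110-1
  m27: 1-011,110-1
  m28: --100,-11-0,-110-,1-10-
  m29: -1-01,-110-,1-10-
  m30: -11-0 ←essential
Essential: --100, -11-0, 0-001, 0-010, 10-00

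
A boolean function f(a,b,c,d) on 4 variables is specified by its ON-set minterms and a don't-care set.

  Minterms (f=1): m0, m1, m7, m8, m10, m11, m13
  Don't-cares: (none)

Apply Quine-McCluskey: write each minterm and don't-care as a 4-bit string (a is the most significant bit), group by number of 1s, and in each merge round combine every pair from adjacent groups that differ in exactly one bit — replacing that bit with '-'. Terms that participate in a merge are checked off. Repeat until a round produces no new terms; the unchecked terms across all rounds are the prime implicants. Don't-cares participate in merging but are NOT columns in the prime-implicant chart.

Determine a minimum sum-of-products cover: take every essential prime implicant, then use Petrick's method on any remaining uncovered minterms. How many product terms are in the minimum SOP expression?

[col 0] 0000*, 0001*, 0111, 1000*, 1010*, 1011*, 1101
[col 1] -000, 000-, 10-0, 101-
Prime implicants: -000, 000-, 0111, 10-0, 101-, 1101
PI chart (minterm → PIs covering it):
  0 | -000,000-
  1 | 000-  (sole → essential)
  7 | 0111  (sole → essential)
  8 | -000,10-0
  10 | 10-0,101-
  11 | 101-  (sole → essential)
  13 | 1101  (sole → essential)
Essential prime implicants: 000-, 0111, 101-, 1101
Petrick residual → -000
Minimum SOP uses 5 PIs: b'c'd' + a'b'c' + a'bcd + ab'c + abc'd

5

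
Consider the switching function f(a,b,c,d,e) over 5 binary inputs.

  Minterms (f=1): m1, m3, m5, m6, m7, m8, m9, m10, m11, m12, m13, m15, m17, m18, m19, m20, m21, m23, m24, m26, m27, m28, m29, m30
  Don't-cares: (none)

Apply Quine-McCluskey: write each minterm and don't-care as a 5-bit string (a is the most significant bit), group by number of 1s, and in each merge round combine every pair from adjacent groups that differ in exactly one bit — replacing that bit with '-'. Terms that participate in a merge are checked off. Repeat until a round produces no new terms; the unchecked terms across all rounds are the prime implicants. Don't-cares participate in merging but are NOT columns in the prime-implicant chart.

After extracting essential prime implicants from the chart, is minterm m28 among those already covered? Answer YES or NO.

[col 0] 00001*, 00011*, 00101*, 00110*, 00111*, 01000*, 01001*, 01010*, 01011*, 01100*, 01101*, 01111*, 10001*, 10010*, 10011*, 10100*, 10101*, 10111*, 11000*, 11010*, 11011*, 11100*, 11101*, 11110*
[col 1] -0001*, -0011*, -0101*, -0111*, -1000*, -1010*, -1011*, -1100*, -1101*, 0-001*, 0-011*, 0-101*, 0-111*, 00-01*, 00-11*, 000-1*, 001-1*, 0011-, 01-00*, 01-01*, 01-11*, 010-0*, 010-1*, 0100-*, 0101-*, 011-1*, 0110-*, 1-010*, 1-011*, 1-100*, 1-101*, 10-01*, 10-11*, 100-1*, 1001-*, 101-1*, 1010-*, 11-00*, 11-10*, 110-0*, 1101-*, 111-0*, 1110-*
[col 2] --011, --101, -0-01*, -0-11*, -00-1*, -01-1*, -1-00, -10-0, -101-, -110-, 0--01*, 0--11*, 0-0-1*, 0-1-1*, 00--1*, 01--1*, 01-0-, 010--, 1-01-, 1-10-, 10--1*, 11--0
[col 3] -0--1, 0---1
Prime implicants: --011, --101, -0--1, -1-00, -10-0, -101-, -110-, 0---1, 0011-, 01-0-, 010--, 1-01-, 1-10-, 11--0
PI chart (minterm → PIs covering it):
  1 | -0--1,0---1
  3 | --011,-0--1,0---1
  5 | --101,-0--1,0---1
  6 | 0011-  (sole → essential)
  7 | -0--1,0---1,0011-
  8 | -1-00,-10-0,01-0-,010--
  9 | 0---1,01-0-,010--
  10 | -10-0,-101-,010--
  11 | --011,-101-,0---1,010--
  12 | -1-00,-110-,01-0-
  13 | --101,-110-,0---1,01-0-
  15 | 0---1  (sole → essential)
  17 | -0--1  (sole → essential)
  18 | 1-01-  (sole → essential)
  19 | --011,-0--1,1-01-
  20 | 1-10-  (sole → essential)
  21 | --101,-0--1,1-10-
  23 | -0--1  (sole → essential)
  24 | -1-00,-10-0,11--0
  26 | -10-0,-101-,1-01-,11--0
  27 | --011,-101-,1-01-
  28 | -1-00,-110-,1-10-,11--0
  29 | --101,-110-,1-10-
  30 | 11--0  (sole → essential)
Essential prime implicants: -0--1, 0---1, 0011-, 1-01-, 1-10-, 11--0

YES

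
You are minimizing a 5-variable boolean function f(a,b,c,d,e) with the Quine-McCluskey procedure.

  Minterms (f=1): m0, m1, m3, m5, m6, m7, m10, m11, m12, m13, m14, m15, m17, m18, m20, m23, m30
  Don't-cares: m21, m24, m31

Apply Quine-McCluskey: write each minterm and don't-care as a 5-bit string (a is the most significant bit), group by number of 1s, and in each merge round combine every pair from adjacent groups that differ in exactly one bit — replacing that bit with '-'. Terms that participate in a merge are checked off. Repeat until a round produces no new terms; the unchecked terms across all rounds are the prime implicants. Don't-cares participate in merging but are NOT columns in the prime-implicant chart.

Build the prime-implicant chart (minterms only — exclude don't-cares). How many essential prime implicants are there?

Round 0: 00000✓ 00001✓ 00011✓ 00101✓ 00110✓ 00111✓ 01010✓ 01011✓ 01100✓ 01101✓ 01110✓ 01111✓ 10001✓ 10010 10100✓ 10101✓ 10111✓ 11000 11110✓ 11111✓
Round 1: -0001✓ -0101✓ -0111✓ -1110✓ -1111✓ 0-011✓ 0-101✓ 0-110✓ 0-111✓ 00-01✓ 00-11✓ 000-1✓ 0000- 001-1✓ 0011-✓ 01-10✓ 01-11✓ 0101-✓ 011-0✓ 011-1✓ 0110-✓ 0111-✓ 1-111✓ 10-01✓ 101-1✓ 1010- 1111-✓
Round 2: --111 -0-01 -01-1 -111- 0--11 0-1-1 0-11- 00--1 01-1- 011--
PIs = {--111, -0-01, -01-1, -111-, 0--11, 0-1-1, 0-11-, 00--1, 0000-, 01-1-, 011--, 10010, 1010-, 11000}
Coverage chart:
  m0: 0000- ←essential
  m1: -0-01,00--1,0000-
  m3: 0--11,00--1
  m5: -0-01,-01-1,0-1-1,00--1
  m6: 0-11- ←essential
  m7: --111,-01-1,0--11,0-1-1,0-11-,00--1
  m10: 01-1- ←essential
  m11: 0--11,01-1-
  m12: 011-- ←essential
  m13: 0-1-1,011--
  m14: -111-,0-11-,01-1-,011--
  m15: --111,-111-,0--11,0-1-1,0-11-,01-1-,011--
  m17: -0-01 ←essential
  m18: 10010 ←essential
  m20: 1010- ←essential
  m23: --111,-01-1
  m30: -111- ←essential
Essential: -0-01, -111-, 0-11-, 0000-, 01-1-, 011--, 10010, 1010-

8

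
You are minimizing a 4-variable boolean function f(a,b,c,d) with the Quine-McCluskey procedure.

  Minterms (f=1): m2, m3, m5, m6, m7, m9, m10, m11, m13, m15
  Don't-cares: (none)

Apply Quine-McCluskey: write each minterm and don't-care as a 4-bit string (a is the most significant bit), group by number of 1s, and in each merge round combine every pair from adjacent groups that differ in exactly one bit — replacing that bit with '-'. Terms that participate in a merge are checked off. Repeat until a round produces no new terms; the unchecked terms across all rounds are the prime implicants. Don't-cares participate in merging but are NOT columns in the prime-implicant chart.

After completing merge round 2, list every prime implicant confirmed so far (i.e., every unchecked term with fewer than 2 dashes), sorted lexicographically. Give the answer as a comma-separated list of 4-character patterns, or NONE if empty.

[col 0] 0010*, 0011*, 0101*, 0110*, 0111*, 1001*, 1010*, 1011*, 1101*, 1111*
[col 1] -010*, -011*, -101*, -111*, 0-10*, 0-11*, 001-*, 01-1*, 011-*, 1-01*, 1-11*, 10-1*, 101-*, 11-1*
[col 2] --11, -01-, -1-1, 0-1-, 1--1
Prime implicants: --11, -01-, -1-1, 0-1-, 1--1

NONE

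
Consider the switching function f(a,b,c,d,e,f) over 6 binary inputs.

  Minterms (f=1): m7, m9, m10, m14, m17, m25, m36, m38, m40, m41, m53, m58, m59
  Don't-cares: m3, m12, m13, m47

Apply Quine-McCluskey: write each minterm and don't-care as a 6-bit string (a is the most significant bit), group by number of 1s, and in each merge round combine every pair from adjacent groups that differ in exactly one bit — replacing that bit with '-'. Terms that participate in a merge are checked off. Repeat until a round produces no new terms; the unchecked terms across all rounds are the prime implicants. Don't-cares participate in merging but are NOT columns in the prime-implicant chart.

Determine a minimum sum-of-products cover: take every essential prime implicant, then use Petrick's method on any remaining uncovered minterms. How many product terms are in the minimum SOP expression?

8

Round 0: 000011✓ 000111✓ 001001✓ 001010✓ 001100✓ 001101✓ 001110✓ 010001✓ 011001✓ 100100✓ 100110✓ 101000✓ 101001✓ 101111 110101 111010✓ 111011✓
Round 1: -01001 0-1001 000-11 001-01 001-10 0011-0 00110- 01-001 1001-0 10100- 11101-
PIs = {-01001, 0-1001, 000-11, 001-01, 001-10, 0011-0, 00110-, 01-001, 1001-0, 10100-, 101111, 110101, 11101-}
Coverage chart:
  m7: 000-11 ←essential
  m9: -01001,0-1001,001-01
  m10: 001-10 ←essential
  m14: 001-10,0011-0
  m17: 01-001 ←essential
  m25: 0-1001,01-001
  m36: 1001-0 ←essential
  m38: 1001-0 ←essential
  m40: 10100- ←essential
  m41: -01001,10100-
  m53: 110101 ←essential
  m58: 11101- ←essential
  m59: 11101- ←essential
Essential: 000-11, 001-10, 01-001, 1001-0, 10100-, 110101, 11101-
Petrick residual → -01001
Min cover (8 terms): b'cd'e'f + a'b'c'ef + a'b'cef' + a'bd'e'f + ab'c'df' + ab'cd'e' + abc'de'f + abcd'e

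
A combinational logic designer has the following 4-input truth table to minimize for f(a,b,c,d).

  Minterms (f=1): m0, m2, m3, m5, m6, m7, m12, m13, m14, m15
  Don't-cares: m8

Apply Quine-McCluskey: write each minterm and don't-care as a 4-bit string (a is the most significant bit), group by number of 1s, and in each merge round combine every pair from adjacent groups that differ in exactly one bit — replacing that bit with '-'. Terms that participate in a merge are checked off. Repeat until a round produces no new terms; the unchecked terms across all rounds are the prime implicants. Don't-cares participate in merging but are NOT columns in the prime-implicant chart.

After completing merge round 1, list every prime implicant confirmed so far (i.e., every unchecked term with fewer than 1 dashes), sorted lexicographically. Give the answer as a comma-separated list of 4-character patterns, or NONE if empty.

NONE

Round 0: 0000✓ 0010✓ 0011✓ 0101✓ 0110✓ 0111✓ 1000✓ 1100✓ 1101✓ 1110✓ 1111✓
Round 1: -000 -101✓ -110✓ -111✓ 0-10✓ 0-11✓ 00-0 001-✓ 01-1✓ 011-✓ 1-00 11-0✓ 11-1✓ 110-✓ 111-✓
Round 2: -1-1 -11- 0-1- 11--
PIs = {-000, -1-1, -11-, 0-1-, 00-0, 1-00, 11--}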